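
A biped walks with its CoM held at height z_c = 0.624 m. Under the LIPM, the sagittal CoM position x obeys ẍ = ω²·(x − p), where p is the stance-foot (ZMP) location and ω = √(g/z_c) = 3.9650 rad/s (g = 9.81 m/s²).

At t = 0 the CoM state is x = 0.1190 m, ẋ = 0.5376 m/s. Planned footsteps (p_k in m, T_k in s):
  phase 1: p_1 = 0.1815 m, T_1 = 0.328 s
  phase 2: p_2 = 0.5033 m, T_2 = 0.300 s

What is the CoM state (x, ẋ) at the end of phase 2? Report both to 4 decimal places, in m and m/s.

x = 0.3583, ẋ = -0.1216

phase 1: p=0.1815, T=0.328, ωT=1.300520, cosh=1.971798, sinh=1.699408; start (x,ẋ)=(0.119000, 0.537600) → end (x,ẋ)=(0.288679, 0.638904)
phase 2: p=0.5033, T=0.300, ωT=1.189500, cosh=1.794906, sinh=1.490532; start (x,ẋ)=(0.288679, 0.638904) → end (x,ẋ)=(0.358254, -0.121628)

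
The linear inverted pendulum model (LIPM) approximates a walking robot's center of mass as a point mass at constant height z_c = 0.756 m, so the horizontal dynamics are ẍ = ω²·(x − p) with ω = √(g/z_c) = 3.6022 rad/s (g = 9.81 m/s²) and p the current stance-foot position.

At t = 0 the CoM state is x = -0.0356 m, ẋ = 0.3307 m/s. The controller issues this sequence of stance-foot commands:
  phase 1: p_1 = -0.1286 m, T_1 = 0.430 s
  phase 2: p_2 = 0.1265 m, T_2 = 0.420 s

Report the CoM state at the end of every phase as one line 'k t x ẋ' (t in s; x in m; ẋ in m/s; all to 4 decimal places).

1 0.4300 0.3064 1.5661
2 0.8500 1.4938 5.1274

phase 1: p=-0.1286, T=0.430, ωT=1.548946, cosh=2.459489, sinh=2.247018; start (x,ẋ)=(-0.035600, 0.330700) → end (x,ẋ)=(0.306420, 1.566114)
phase 2: p=0.1265, T=0.420, ωT=1.512924, cosh=2.380126, sinh=2.159861; start (x,ẋ)=(0.306420, 1.566114) → end (x,ẋ)=(1.493766, 5.127371)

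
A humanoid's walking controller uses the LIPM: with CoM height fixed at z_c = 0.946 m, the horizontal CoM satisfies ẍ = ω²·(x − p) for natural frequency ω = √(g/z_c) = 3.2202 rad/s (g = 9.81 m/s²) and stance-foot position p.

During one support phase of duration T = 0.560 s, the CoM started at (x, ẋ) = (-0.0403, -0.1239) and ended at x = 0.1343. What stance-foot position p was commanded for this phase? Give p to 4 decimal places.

p = -0.1764

ωT = 3.2202·0.560 = 1.803312; cosh(ωT) = 3.117235, sinh(ωT) = 2.952482
x(T) = p + (x₀−p)·cosh(ωT) + (ẋ₀/ω)·sinh(ωT) ⇒ p·(1 − cosh) = x(T) − x₀·cosh − (ẋ₀/ω)·sinh
numerator   = 0.1343 − (-0.0403)·3.117235 − (-0.1239/3.2202)·2.952482 = 0.373524
denominator = 1 − 3.117235 = -2.117235
p = 0.373524 / -2.117235 = -0.1764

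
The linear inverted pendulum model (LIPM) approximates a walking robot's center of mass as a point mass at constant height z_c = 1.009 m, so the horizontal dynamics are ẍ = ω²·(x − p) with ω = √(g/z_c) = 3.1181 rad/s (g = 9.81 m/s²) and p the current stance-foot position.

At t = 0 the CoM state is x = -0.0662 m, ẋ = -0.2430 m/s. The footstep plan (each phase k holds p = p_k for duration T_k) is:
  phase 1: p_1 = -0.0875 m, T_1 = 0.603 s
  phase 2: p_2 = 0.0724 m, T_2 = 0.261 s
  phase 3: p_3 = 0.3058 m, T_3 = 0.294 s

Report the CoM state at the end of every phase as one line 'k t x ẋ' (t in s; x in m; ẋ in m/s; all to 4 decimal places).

1 0.6030 -0.2655 -0.6023
2 0.8640 -0.5589 -1.7685
3 1.1580 -1.5443 -5.3979

phase 1: p=-0.0875, T=0.603, ωT=1.880214, cosh=3.353733, sinh=3.201176; start (x,ẋ)=(-0.066200, -0.243000) → end (x,ẋ)=(-0.265540, -0.602349)
phase 2: p=0.0724, T=0.261, ωT=0.813824, cosh=1.349840, sinh=0.906680; start (x,ẋ)=(-0.265540, -0.602349) → end (x,ẋ)=(-0.558916, -1.768472)
phase 3: p=0.3058, T=0.294, ωT=0.916721, cosh=1.450452, sinh=1.050625; start (x,ẋ)=(-0.558916, -1.768472) → end (x,ẋ)=(-1.544305, -5.397852)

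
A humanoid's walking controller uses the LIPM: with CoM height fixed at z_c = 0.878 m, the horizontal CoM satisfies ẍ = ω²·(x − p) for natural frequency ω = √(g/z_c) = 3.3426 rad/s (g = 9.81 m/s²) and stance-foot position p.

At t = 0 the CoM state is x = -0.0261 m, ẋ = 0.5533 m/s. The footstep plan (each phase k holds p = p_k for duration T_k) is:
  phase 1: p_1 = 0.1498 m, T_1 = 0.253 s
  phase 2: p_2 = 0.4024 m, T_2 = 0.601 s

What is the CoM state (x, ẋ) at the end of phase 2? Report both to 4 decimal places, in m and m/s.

x = -0.6560, ẋ = -3.3589

phase 1: p=0.1498, T=0.253, ωT=0.845678, cosh=1.379411, sinh=0.950145; start (x,ẋ)=(-0.026100, 0.553300) → end (x,ẋ)=(0.064439, 0.204578)
phase 2: p=0.4024, T=0.601, ωT=2.008903, cosh=3.794634, sinh=3.660498; start (x,ẋ)=(0.064439, 0.204578) → end (x,ẋ)=(-0.656004, -3.358852)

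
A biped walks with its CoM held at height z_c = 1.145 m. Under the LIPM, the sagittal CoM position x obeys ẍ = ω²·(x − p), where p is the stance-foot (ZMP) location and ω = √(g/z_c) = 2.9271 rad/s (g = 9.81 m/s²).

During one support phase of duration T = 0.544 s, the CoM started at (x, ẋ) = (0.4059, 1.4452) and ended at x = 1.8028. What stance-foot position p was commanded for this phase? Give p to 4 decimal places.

p = 0.2560

ωT = 2.9271·0.544 = 1.592342; cosh(ωT) = 2.559349, sinh(ωT) = 2.355900
x(T) = p + (x₀−p)·cosh(ωT) + (ẋ₀/ω)·sinh(ωT) ⇒ p·(1 − cosh) = x(T) − x₀·cosh − (ẋ₀/ω)·sinh
numerator   = 1.8028 − (0.4059)·2.559349 − (1.4452/2.9271)·2.355900 = -0.399221
denominator = 1 − 2.559349 = -1.559349
p = -0.399221 / -1.559349 = 0.2560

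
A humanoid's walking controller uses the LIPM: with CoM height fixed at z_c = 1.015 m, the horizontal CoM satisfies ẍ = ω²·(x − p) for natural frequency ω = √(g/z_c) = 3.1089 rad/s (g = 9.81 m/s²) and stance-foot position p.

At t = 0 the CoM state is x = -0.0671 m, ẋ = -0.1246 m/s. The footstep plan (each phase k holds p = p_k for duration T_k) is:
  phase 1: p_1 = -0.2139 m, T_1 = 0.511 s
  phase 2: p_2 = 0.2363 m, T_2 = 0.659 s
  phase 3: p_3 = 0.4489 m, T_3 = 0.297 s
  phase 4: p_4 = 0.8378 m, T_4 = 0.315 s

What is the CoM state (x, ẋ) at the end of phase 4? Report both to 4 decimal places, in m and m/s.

phase 1: p=-0.2139, T=0.511, ωT=1.588648, cosh=2.550662, sinh=2.346461; start (x,ẋ)=(-0.067100, -0.124600) → end (x,ẋ)=(0.066495, 0.753081)
phase 2: p=0.2363, T=0.659, ωT=2.048765, cosh=3.943604, sinh=3.814710; start (x,ẋ)=(0.066495, 0.753081) → end (x,ẋ)=(0.490706, 0.956036)
phase 3: p=0.4489, T=0.297, ωT=0.923343, cosh=1.457441, sinh=1.060252; start (x,ẋ)=(0.490706, 0.956036) → end (x,ẋ)=(0.835875, 1.531169)
phase 4: p=0.8378, T=0.315, ωT=0.979304, cosh=1.519087, sinh=1.143514; start (x,ẋ)=(0.835875, 1.531169) → end (x,ẋ)=(1.398070, 2.319135)

x = 1.3981, ẋ = 2.3191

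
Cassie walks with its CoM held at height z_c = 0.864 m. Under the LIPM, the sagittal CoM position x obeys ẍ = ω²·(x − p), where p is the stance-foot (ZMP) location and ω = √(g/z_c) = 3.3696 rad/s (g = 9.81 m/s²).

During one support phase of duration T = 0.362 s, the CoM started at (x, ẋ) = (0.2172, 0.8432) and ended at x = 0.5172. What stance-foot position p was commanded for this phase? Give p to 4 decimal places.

ωT = 3.3696·0.362 = 1.219795; cosh(ωT) = 1.840892, sinh(ωT) = 1.545602
x(T) = p + (x₀−p)·cosh(ωT) + (ẋ₀/ω)·sinh(ωT) ⇒ p·(1 − cosh) = x(T) − x₀·cosh − (ẋ₀/ω)·sinh
numerator   = 0.5172 − (0.2172)·1.840892 − (0.8432/3.3696)·1.545602 = -0.269409
denominator = 1 − 1.840892 = -0.840892
p = -0.269409 / -0.840892 = 0.3204

p = 0.3204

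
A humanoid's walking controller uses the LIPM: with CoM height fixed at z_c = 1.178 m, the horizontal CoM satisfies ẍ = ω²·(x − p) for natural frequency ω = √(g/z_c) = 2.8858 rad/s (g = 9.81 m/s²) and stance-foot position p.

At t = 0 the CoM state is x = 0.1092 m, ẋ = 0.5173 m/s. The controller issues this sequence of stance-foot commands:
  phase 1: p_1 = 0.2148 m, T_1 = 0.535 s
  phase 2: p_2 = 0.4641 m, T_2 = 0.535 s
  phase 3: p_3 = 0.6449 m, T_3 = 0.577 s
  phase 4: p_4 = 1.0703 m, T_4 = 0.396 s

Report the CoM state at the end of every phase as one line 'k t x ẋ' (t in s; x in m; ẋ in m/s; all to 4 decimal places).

1 0.5350 0.3568 0.5855
2 1.0700 0.6549 0.7417
3 1.6470 1.3272 2.1039
4 2.0430 2.5407 4.6779

phase 1: p=0.2148, T=0.535, ωT=1.543903, cosh=2.448189, sinh=2.234643; start (x,ẋ)=(0.109200, 0.517300) → end (x,ẋ)=(0.356847, 0.585462)
phase 2: p=0.4641, T=0.535, ωT=1.543903, cosh=2.448189, sinh=2.234643; start (x,ẋ)=(0.356847, 0.585462) → end (x,ẋ)=(0.654881, 0.741674)
phase 3: p=0.6449, T=0.577, ωT=1.665107, cosh=2.737704, sinh=2.548533; start (x,ẋ)=(0.654881, 0.741674) → end (x,ẋ)=(1.327219, 2.103890)
phase 4: p=1.0703, T=0.396, ωT=1.142777, cosh=1.727198, sinh=1.408265; start (x,ẋ)=(1.327219, 2.103890) → end (x,ẋ)=(2.540744, 4.677944)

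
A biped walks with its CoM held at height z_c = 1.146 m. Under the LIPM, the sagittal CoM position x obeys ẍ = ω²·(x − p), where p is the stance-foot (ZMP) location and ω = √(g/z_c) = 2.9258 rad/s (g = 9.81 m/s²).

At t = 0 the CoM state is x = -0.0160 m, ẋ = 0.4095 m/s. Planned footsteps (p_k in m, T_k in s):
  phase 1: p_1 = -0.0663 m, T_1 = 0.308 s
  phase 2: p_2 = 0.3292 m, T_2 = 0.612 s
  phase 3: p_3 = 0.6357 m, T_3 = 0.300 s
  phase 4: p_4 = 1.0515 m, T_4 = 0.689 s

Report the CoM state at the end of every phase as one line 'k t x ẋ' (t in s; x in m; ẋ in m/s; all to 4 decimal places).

phase 1: p=-0.0663, T=0.308, ωT=0.901146, cosh=1.434264, sinh=1.028160; start (x,ẋ)=(-0.016000, 0.409500) → end (x,ẋ)=(0.149747, 0.738643)
phase 2: p=0.3292, T=0.612, ωT=1.790590, cosh=3.079923, sinh=2.913062; start (x,ẋ)=(0.149747, 0.738643) → end (x,ẋ)=(0.511924, 0.745476)
phase 3: p=0.6357, T=0.300, ωT=0.877740, cosh=1.410589, sinh=0.994868; start (x,ẋ)=(0.511924, 0.745476) → end (x,ẋ)=(0.714590, 0.691277)
phase 4: p=1.0515, T=0.689, ωT=2.015876, cosh=3.820253, sinh=3.687049; start (x,ẋ)=(0.714590, 0.691277) → end (x,ẋ)=(0.635555, -0.993587)

1 0.3080 0.1497 0.7386
2 0.9200 0.5119 0.7455
3 1.2200 0.7146 0.6913
4 1.9090 0.6356 -0.9936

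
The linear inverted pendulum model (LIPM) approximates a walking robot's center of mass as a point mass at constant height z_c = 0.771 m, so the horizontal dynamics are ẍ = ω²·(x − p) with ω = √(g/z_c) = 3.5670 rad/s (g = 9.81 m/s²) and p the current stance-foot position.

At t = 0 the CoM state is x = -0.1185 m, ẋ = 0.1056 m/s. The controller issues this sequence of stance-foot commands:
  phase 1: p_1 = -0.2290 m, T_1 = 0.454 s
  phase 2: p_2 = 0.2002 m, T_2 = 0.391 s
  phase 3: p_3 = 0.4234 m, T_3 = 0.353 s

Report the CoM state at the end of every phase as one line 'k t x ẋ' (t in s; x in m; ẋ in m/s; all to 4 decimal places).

phase 1: p=-0.2290, T=0.454, ωT=1.619418, cosh=2.624082, sinh=2.426068; start (x,ẋ)=(-0.118500, 0.105600) → end (x,ẋ)=(0.132784, 1.233346)
phase 2: p=0.2002, T=0.391, ωT=1.394697, cosh=2.140830, sinh=1.892922; start (x,ẋ)=(0.132784, 1.233346) → end (x,ẋ)=(0.710382, 2.185189)
phase 3: p=0.4234, T=0.353, ωT=1.259151, cosh=1.903162, sinh=1.619267; start (x,ẋ)=(0.710382, 2.185189) → end (x,ẋ)=(1.961556, 5.816355)

1 0.4540 0.1328 1.2333
2 0.8450 0.7104 2.1852
3 1.1980 1.9616 5.8164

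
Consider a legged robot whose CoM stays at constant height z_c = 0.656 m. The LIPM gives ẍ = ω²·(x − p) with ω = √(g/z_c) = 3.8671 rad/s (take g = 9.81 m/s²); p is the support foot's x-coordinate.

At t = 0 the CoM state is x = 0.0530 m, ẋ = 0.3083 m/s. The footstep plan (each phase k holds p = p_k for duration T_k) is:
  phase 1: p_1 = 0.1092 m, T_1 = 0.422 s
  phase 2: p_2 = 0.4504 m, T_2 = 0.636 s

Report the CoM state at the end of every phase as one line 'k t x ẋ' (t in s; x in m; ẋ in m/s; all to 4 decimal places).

phase 1: p=0.1092, T=0.422, ωT=1.631916, cosh=2.654609, sinh=2.459055; start (x,ẋ)=(0.053000, 0.308300) → end (x,ẋ)=(0.156056, 0.283987)
phase 2: p=0.4504, T=0.636, ωT=2.459476, cosh=5.892077, sinh=5.806598; start (x,ẋ)=(0.156056, 0.283987) → end (x,ẋ)=(-0.857479, -4.936125)

1 0.4220 0.1561 0.2840
2 1.0580 -0.8575 -4.9361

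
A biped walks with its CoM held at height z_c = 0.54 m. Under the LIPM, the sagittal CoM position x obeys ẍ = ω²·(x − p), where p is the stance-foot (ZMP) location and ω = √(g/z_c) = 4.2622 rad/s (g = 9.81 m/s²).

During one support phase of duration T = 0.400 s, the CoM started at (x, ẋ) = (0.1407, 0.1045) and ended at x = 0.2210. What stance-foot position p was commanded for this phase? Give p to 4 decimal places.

ωT = 4.2622·0.400 = 1.704880; cosh(ωT) = 2.841260, sinh(ωT) = 2.659466
x(T) = p + (x₀−p)·cosh(ωT) + (ẋ₀/ω)·sinh(ωT) ⇒ p·(1 − cosh) = x(T) − x₀·cosh − (ẋ₀/ω)·sinh
numerator   = 0.2210 − (0.1407)·2.841260 − (0.1045/4.2622)·2.659466 = -0.243970
denominator = 1 − 2.841260 = -1.841260
p = -0.243970 / -1.841260 = 0.1325

p = 0.1325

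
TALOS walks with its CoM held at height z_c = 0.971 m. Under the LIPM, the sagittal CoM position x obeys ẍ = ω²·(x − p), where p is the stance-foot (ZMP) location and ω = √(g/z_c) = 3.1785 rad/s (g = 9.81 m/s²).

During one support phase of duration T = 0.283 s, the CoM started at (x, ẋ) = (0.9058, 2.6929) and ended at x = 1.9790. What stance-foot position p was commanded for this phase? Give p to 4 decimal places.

p = 0.4340

ωT = 3.1785·0.283 = 0.899515; cosh(ωT) = 1.432589, sinh(ωT) = 1.025823
x(T) = p + (x₀−p)·cosh(ωT) + (ẋ₀/ω)·sinh(ωT) ⇒ p·(1 − cosh) = x(T) − x₀·cosh − (ẋ₀/ω)·sinh
numerator   = 1.9790 − (0.9058)·1.432589 − (2.6929/3.1785)·1.025823 = -0.187740
denominator = 1 − 1.432589 = -0.432589
p = -0.187740 / -0.432589 = 0.4340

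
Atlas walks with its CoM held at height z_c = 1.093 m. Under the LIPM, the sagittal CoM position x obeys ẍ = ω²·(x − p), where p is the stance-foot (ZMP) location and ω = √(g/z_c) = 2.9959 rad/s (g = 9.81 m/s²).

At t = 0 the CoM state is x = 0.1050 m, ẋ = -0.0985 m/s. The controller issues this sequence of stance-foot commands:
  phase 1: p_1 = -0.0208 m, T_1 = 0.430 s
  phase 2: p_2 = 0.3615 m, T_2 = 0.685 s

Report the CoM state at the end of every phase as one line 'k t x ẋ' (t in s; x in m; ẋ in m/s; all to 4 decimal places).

1 0.4300 0.1696 0.4392
2 1.1150 0.1633 -0.4635

phase 1: p=-0.0208, T=0.430, ωT=1.288237, cosh=1.951072, sinh=1.675316; start (x,ẋ)=(0.105000, -0.098500) → end (x,ẋ)=(0.169563, 0.439219)
phase 2: p=0.3615, T=0.685, ωT=2.052192, cosh=3.956698, sinh=3.828245; start (x,ẋ)=(0.169563, 0.439219) → end (x,ẋ)=(0.163312, -0.463470)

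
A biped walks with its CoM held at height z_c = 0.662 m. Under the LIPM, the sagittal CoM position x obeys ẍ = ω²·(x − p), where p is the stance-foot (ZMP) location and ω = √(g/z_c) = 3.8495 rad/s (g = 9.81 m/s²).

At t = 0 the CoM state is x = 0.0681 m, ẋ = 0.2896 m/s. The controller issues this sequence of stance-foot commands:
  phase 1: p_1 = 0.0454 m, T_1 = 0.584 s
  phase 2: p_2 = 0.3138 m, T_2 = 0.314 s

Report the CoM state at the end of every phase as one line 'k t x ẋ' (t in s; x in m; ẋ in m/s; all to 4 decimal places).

phase 1: p=0.0454, T=0.584, ωT=2.248108, cosh=4.787700, sinh=4.682102; start (x,ẋ)=(0.068100, 0.289600) → end (x,ẋ)=(0.506318, 1.795657)
phase 2: p=0.3138, T=0.314, ωT=1.208743, cosh=1.823922, sinh=1.525350; start (x,ẋ)=(0.506318, 1.795657) → end (x,ẋ)=(1.376460, 4.405572)

1 0.5840 0.5063 1.7957
2 0.8980 1.3765 4.4056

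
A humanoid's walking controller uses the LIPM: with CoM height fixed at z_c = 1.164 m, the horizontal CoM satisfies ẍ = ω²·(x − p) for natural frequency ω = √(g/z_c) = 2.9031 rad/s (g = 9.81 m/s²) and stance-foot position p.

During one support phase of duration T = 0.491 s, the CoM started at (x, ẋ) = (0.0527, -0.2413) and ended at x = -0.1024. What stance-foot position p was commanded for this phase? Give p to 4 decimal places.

p = 0.0462

ωT = 2.9031·0.491 = 1.425422; cosh(ωT) = 2.200010, sinh(ωT) = 1.959603
x(T) = p + (x₀−p)·cosh(ωT) + (ẋ₀/ω)·sinh(ωT) ⇒ p·(1 − cosh) = x(T) − x₀·cosh − (ẋ₀/ω)·sinh
numerator   = -0.1024 − (0.0527)·2.200010 − (-0.2413/2.9031)·1.959603 = -0.055462
denominator = 1 − 2.200010 = -1.200010
p = -0.055462 / -1.200010 = 0.0462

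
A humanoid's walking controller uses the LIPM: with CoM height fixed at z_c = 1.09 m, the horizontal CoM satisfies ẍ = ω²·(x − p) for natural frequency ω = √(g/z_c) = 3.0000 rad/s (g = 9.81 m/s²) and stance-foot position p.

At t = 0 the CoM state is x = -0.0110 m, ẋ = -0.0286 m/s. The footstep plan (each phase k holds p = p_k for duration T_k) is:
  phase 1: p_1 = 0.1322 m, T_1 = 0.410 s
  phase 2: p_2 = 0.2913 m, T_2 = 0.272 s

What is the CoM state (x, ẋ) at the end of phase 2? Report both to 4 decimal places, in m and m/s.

phase 1: p=0.1322, T=0.410, ωT=1.230000, cosh=1.856761, sinh=1.564468; start (x,ẋ)=(-0.011000, -0.028600) → end (x,ẋ)=(-0.148603, -0.725199)
phase 2: p=0.2913, T=0.272, ωT=0.816000, cosh=1.351816, sinh=0.909620; start (x,ẋ)=(-0.148603, -0.725199) → end (x,ẋ)=(-0.523253, -2.180768)

x = -0.5233, ẋ = -2.1808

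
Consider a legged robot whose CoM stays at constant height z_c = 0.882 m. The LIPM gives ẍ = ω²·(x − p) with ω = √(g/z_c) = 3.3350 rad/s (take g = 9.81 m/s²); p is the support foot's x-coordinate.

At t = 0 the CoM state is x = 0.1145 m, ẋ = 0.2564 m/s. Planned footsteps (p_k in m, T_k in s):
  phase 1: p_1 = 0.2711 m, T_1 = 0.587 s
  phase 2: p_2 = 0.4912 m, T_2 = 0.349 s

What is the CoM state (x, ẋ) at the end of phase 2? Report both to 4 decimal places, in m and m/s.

x = -0.8048, ẋ = -4.0587

phase 1: p=0.2711, T=0.587, ωT=1.957645, cosh=3.611909, sinh=3.470719; start (x,ẋ)=(0.114500, 0.256400) → end (x,ẋ)=(-0.027691, -0.886527)
phase 2: p=0.4912, T=0.349, ωT=1.163915, cosh=1.757354, sinh=1.445093; start (x,ẋ)=(-0.027691, -0.886527) → end (x,ẋ)=(-0.804817, -4.058676)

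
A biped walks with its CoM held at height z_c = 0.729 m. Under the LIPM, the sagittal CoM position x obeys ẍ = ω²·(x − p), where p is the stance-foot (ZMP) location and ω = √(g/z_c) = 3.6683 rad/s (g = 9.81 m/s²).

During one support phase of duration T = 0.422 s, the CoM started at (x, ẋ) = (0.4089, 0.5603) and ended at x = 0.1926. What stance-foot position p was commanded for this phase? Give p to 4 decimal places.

p = 0.7926

ωT = 3.6683·0.422 = 1.548023; cosh(ωT) = 2.457416, sinh(ωT) = 2.244747
x(T) = p + (x₀−p)·cosh(ωT) + (ẋ₀/ω)·sinh(ωT) ⇒ p·(1 − cosh) = x(T) − x₀·cosh − (ẋ₀/ω)·sinh
numerator   = 0.1926 − (0.4089)·2.457416 − (0.5603/3.6683)·2.244747 = -1.155102
denominator = 1 − 2.457416 = -1.457416
p = -1.155102 / -1.457416 = 0.7926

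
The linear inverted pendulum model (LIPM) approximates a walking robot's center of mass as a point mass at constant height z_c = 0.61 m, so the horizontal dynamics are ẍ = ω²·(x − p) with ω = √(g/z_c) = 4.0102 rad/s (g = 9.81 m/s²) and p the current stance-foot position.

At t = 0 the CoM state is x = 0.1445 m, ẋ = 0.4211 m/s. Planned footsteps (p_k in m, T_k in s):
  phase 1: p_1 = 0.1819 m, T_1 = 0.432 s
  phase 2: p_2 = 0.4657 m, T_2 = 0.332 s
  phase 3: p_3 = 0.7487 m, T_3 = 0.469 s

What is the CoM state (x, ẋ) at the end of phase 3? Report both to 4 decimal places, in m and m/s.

phase 1: p=0.1819, T=0.432, ωT=1.732406, cosh=2.915551, sinh=2.738693; start (x,ẋ)=(0.144500, 0.421100) → end (x,ẋ)=(0.360441, 0.816985)
phase 2: p=0.4657, T=0.332, ωT=1.331386, cosh=2.025200, sinh=1.761089; start (x,ẋ)=(0.360441, 0.816985) → end (x,ẋ)=(0.611310, 0.911186)
phase 3: p=0.7487, T=0.469, ωT=1.880784, cosh=3.355557, sinh=3.203086; start (x,ẋ)=(0.611310, 0.911186) → end (x,ẋ)=(1.015477, 1.292764)

x = 1.0155, ẋ = 1.2928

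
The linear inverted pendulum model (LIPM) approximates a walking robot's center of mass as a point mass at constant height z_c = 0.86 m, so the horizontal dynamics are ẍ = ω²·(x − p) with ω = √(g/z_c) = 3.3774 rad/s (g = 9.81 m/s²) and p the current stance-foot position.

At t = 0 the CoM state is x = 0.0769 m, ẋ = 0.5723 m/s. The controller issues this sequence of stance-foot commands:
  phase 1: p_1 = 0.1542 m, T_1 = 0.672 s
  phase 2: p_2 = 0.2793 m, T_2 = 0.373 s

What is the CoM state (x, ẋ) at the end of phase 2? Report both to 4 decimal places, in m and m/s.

x = 1.6088, ẋ = 4.6344

phase 1: p=0.1542, T=0.672, ωT=2.269613, cosh=4.889503, sinh=4.786151; start (x,ẋ)=(0.076900, 0.572300) → end (x,ẋ)=(0.587254, 1.548728)
phase 2: p=0.2793, T=0.373, ωT=1.259770, cosh=1.904165, sinh=1.620446; start (x,ẋ)=(0.587254, 1.548728) → end (x,ẋ)=(1.608761, 4.634434)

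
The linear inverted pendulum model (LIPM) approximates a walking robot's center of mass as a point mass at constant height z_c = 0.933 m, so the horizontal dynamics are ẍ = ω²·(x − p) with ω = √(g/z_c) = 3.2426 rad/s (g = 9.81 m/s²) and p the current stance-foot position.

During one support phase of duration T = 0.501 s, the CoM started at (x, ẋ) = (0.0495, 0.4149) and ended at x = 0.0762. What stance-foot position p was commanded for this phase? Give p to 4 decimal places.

ωT = 3.2426·0.501 = 1.624543; cosh(ωT) = 2.636549, sinh(ωT) = 2.439547
x(T) = p + (x₀−p)·cosh(ωT) + (ẋ₀/ω)·sinh(ωT) ⇒ p·(1 − cosh) = x(T) − x₀·cosh − (ẋ₀/ω)·sinh
numerator   = 0.0762 − (0.0495)·2.636549 − (0.4149/3.2426)·2.439547 = -0.366456
denominator = 1 − 2.636549 = -1.636549
p = -0.366456 / -1.636549 = 0.2239

p = 0.2239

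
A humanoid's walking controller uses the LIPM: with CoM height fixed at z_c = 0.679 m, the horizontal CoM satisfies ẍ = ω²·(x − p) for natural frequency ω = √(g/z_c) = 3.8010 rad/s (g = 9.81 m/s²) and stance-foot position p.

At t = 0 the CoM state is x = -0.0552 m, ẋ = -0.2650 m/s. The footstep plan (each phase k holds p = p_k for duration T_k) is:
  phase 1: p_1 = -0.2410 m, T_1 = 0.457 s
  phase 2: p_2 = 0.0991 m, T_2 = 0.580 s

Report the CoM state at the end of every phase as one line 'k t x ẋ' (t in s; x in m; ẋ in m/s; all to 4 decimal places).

phase 1: p=-0.2410, T=0.457, ωT=1.737057, cosh=2.928319, sinh=2.752282; start (x,ẋ)=(-0.055200, -0.265000) → end (x,ẋ)=(0.111197, 1.167728)
phase 2: p=0.0991, T=0.580, ωT=2.204580, cosh=4.588370, sinh=4.478073; start (x,ẋ)=(0.111197, 1.167728) → end (x,ẋ)=(1.530340, 5.563868)

1 0.4570 0.1112 1.1677
2 1.0370 1.5303 5.5639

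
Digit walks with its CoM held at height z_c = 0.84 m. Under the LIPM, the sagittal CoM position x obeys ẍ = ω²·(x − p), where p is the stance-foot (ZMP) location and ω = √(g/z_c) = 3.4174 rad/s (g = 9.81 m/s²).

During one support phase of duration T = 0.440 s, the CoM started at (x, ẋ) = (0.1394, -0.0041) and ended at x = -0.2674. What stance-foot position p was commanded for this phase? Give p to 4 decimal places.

ωT = 3.4174·0.440 = 1.503656; cosh(ωT) = 2.360210, sinh(ωT) = 2.137894
x(T) = p + (x₀−p)·cosh(ωT) + (ẋ₀/ω)·sinh(ωT) ⇒ p·(1 − cosh) = x(T) − x₀·cosh − (ẋ₀/ω)·sinh
numerator   = -0.2674 − (0.1394)·2.360210 − (-0.0041/3.4174)·2.137894 = -0.593848
denominator = 1 − 2.360210 = -1.360210
p = -0.593848 / -1.360210 = 0.4366

p = 0.4366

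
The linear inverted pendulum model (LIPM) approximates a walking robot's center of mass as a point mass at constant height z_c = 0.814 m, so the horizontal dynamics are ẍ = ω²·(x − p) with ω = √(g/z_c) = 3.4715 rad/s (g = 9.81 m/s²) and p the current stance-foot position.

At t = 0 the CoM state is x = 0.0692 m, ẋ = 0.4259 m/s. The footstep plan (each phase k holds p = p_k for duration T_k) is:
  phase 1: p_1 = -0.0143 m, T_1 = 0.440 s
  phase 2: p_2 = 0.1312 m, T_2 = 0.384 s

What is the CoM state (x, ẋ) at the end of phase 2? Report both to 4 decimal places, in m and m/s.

phase 1: p=-0.0143, T=0.440, ωT=1.527460, cosh=2.411774, sinh=2.194688; start (x,ẋ)=(0.069200, 0.425900) → end (x,ẋ)=(0.456338, 1.663349)
phase 2: p=0.1312, T=0.384, ωT=1.333056, cosh=2.028143, sinh=1.764473; start (x,ẋ)=(0.456338, 1.663349) → end (x,ẋ)=(1.636063, 5.365098)

x = 1.6361, ẋ = 5.3651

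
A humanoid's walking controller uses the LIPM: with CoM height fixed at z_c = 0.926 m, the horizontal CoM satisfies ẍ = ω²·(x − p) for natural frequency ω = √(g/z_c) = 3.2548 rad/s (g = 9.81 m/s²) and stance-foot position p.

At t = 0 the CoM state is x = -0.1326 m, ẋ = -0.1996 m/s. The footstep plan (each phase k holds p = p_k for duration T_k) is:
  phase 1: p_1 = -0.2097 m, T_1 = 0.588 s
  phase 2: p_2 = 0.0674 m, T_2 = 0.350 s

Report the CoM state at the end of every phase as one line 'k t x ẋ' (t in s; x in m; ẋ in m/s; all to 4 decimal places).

phase 1: p=-0.2097, T=0.588, ωT=1.913822, cosh=3.463233, sinh=3.315718; start (x,ẋ)=(-0.132600, -0.199600) → end (x,ẋ)=(-0.146020, 0.140802)
phase 2: p=0.0674, T=0.350, ωT=1.139180, cosh=1.722143, sinh=1.402062; start (x,ẋ)=(-0.146020, 0.140802) → end (x,ẋ)=(-0.239488, -0.731449)

1 0.5880 -0.1460 0.1408
2 0.9380 -0.2395 -0.7314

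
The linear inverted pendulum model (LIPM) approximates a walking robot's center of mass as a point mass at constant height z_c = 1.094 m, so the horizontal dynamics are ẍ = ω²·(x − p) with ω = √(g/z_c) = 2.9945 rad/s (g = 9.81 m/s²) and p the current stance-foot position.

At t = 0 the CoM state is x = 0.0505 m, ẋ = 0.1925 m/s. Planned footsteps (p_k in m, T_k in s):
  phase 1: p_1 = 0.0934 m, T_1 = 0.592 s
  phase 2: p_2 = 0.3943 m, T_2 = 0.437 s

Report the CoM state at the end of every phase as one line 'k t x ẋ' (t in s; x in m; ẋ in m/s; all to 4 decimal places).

phase 1: p=0.0934, T=0.592, ωT=1.772744, cosh=3.028426, sinh=2.858559; start (x,ẋ)=(0.050500, 0.192500) → end (x,ẋ)=(0.147242, 0.215750)
phase 2: p=0.3943, T=0.437, ωT=1.308596, cosh=1.985587, sinh=1.715388; start (x,ẋ)=(0.147242, 0.215750) → end (x,ẋ)=(0.027336, -0.840682)

1 0.5920 0.1472 0.2157
2 1.0290 0.0273 -0.8407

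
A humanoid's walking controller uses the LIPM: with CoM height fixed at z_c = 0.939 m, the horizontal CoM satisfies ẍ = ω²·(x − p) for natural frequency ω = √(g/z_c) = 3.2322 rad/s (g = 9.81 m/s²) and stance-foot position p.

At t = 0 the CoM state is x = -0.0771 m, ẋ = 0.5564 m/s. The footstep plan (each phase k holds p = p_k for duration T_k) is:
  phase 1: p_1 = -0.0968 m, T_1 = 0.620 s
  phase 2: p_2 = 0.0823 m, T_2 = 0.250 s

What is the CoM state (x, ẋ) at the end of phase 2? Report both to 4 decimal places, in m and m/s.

phase 1: p=-0.0968, T=0.620, ωT=2.003964, cosh=3.776602, sinh=3.641802; start (x,ẋ)=(-0.077100, 0.556400) → end (x,ẋ)=(0.604509, 2.333191)
phase 2: p=0.0823, T=0.250, ωT=0.808050, cosh=1.344628, sinh=0.898901; start (x,ẋ)=(0.604509, 2.333191) → end (x,ẋ)=(1.433356, 4.654514)

x = 1.4334, ẋ = 4.6545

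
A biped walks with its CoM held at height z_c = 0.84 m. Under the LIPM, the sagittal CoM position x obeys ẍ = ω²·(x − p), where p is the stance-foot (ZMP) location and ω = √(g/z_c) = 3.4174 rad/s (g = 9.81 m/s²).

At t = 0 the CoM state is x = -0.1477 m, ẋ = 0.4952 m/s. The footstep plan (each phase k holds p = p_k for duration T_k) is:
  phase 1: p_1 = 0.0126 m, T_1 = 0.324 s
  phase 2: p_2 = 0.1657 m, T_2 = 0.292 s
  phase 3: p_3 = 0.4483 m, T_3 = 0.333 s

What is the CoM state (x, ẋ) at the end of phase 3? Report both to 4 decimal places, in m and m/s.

phase 1: p=0.0126, T=0.324, ωT=1.107238, cosh=1.678229, sinh=1.347759; start (x,ẋ)=(-0.147700, 0.495200) → end (x,ẋ)=(-0.061123, 0.092745)
phase 2: p=0.1657, T=0.292, ωT=0.997881, cosh=1.540594, sinh=1.171934; start (x,ẋ)=(-0.061123, 0.092745) → end (x,ẋ)=(-0.151936, -0.765535)
phase 3: p=0.4483, T=0.333, ωT=1.137994, cosh=1.720482, sinh=1.400021; start (x,ẋ)=(-0.151936, -0.765535) → end (x,ẋ)=(-0.898016, -4.188879)

x = -0.8980, ẋ = -4.1889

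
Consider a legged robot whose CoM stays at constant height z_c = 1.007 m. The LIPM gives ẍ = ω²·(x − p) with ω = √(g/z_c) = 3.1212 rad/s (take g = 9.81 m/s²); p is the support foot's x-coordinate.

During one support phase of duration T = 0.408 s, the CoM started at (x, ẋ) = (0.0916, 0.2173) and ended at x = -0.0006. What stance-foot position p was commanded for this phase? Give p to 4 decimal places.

p = 0.3148

ωT = 3.1212·0.408 = 1.273450; cosh(ωT) = 1.926511, sinh(ωT) = 1.646646
x(T) = p + (x₀−p)·cosh(ωT) + (ẋ₀/ω)·sinh(ωT) ⇒ p·(1 − cosh) = x(T) − x₀·cosh − (ẋ₀/ω)·sinh
numerator   = -0.0006 − (0.0916)·1.926511 − (0.2173/3.1212)·1.646646 = -0.291709
denominator = 1 − 1.926511 = -0.926511
p = -0.291709 / -0.926511 = 0.3148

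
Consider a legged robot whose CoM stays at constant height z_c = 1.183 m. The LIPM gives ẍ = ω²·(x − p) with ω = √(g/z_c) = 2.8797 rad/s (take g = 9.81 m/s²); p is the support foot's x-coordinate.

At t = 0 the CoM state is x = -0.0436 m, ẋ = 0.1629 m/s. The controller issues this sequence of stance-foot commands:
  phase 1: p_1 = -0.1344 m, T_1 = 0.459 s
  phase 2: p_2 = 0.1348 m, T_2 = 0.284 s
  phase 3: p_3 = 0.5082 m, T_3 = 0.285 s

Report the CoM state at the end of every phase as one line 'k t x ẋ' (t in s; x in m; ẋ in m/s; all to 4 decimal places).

phase 1: p=-0.1344, T=0.459, ωT=1.321782, cosh=2.008379, sinh=1.741720; start (x,ẋ)=(-0.043600, 0.162900) → end (x,ẋ)=(0.146487, 0.782584)
phase 2: p=0.1348, T=0.284, ωT=0.817835, cosh=1.353488, sinh=0.912101; start (x,ẋ)=(0.146487, 0.782584) → end (x,ẋ)=(0.398490, 1.089915)
phase 3: p=0.5082, T=0.285, ωT=0.820715, cosh=1.356120, sinh=0.916003; start (x,ẋ)=(0.398490, 1.089915) → end (x,ẋ)=(0.706111, 1.188662)

1 0.4590 0.1465 0.7826
2 0.7430 0.3985 1.0899
3 1.0280 0.7061 1.1887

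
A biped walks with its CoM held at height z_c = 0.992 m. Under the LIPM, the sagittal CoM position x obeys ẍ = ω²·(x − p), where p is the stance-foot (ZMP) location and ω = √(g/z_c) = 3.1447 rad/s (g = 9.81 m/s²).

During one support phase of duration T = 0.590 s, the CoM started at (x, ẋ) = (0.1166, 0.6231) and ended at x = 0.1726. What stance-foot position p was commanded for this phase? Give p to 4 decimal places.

p = 0.3636

ωT = 3.1447·0.590 = 1.855373; cosh(ωT) = 3.275239, sinh(ωT) = 3.118844
x(T) = p + (x₀−p)·cosh(ωT) + (ẋ₀/ω)·sinh(ωT) ⇒ p·(1 − cosh) = x(T) − x₀·cosh − (ẋ₀/ω)·sinh
numerator   = 0.1726 − (0.1166)·3.275239 − (0.6231/3.1447)·3.118844 = -0.827270
denominator = 1 − 3.275239 = -2.275239
p = -0.827270 / -2.275239 = 0.3636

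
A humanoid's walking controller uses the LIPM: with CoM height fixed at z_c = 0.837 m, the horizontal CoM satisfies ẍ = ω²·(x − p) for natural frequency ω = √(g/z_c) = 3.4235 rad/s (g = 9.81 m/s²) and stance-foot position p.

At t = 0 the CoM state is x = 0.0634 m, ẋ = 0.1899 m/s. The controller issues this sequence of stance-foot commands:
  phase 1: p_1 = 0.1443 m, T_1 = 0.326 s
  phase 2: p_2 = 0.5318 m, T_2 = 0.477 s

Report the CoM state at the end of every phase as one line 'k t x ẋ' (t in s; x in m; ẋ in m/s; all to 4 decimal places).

phase 1: p=0.1443, T=0.326, ωT=1.116061, cosh=1.690187, sinh=1.362619; start (x,ẋ)=(0.063400, 0.189900) → end (x,ẋ)=(0.083148, -0.056426)
phase 2: p=0.5318, T=0.477, ωT=1.633010, cosh=2.657299, sinh=2.461959; start (x,ẋ)=(0.083148, -0.056426) → end (x,ẋ)=(-0.700981, -3.931413)

1 0.3260 0.0831 -0.0564
2 0.8030 -0.7010 -3.9314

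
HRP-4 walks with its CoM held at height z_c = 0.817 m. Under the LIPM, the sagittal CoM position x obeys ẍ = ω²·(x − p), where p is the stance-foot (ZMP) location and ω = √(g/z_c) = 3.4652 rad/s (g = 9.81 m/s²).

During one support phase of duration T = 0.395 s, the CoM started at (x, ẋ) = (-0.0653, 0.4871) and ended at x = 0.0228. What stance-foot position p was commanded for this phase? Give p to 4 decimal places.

p = 0.0906

ωT = 3.4652·0.395 = 1.368754; cosh(ωT) = 2.092437, sinh(ωT) = 1.838013
x(T) = p + (x₀−p)·cosh(ωT) + (ẋ₀/ω)·sinh(ωT) ⇒ p·(1 − cosh) = x(T) − x₀·cosh − (ẋ₀/ω)·sinh
numerator   = 0.0228 − (-0.0653)·2.092437 − (0.4871/3.4652)·1.838013 = -0.098932
denominator = 1 − 2.092437 = -1.092437
p = -0.098932 / -1.092437 = 0.0906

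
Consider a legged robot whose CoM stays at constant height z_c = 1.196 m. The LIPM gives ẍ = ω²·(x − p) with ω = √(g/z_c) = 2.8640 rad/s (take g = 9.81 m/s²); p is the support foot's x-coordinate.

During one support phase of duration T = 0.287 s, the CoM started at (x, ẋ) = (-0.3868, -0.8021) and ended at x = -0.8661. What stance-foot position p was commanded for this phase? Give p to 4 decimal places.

p = 0.2354

ωT = 2.8640·0.287 = 0.821968; cosh(ωT) = 1.357269, sinh(ωT) = 0.917703
x(T) = p + (x₀−p)·cosh(ωT) + (ẋ₀/ω)·sinh(ωT) ⇒ p·(1 − cosh) = x(T) − x₀·cosh − (ẋ₀/ω)·sinh
numerator   = -0.8661 − (-0.3868)·1.357269 − (-0.8021/2.8640)·0.917703 = -0.084094
denominator = 1 − 1.357269 = -0.357269
p = -0.084094 / -0.357269 = 0.2354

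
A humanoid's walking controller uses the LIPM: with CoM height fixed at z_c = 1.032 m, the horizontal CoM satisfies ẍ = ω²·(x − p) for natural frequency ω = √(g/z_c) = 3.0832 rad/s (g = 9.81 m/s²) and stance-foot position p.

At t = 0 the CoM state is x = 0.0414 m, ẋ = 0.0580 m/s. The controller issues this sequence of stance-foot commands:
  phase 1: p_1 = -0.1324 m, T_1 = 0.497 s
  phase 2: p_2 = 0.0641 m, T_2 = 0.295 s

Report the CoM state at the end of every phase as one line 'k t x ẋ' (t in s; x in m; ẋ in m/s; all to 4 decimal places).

1 0.4970 0.3301 1.3229
2 0.7920 0.8943 2.7621

phase 1: p=-0.1324, T=0.497, ωT=1.532350, cosh=2.422536, sinh=2.206508; start (x,ẋ)=(0.041400, 0.058000) → end (x,ẋ)=(0.330145, 1.322887)
phase 2: p=0.0641, T=0.295, ωT=0.909544, cosh=1.442949, sinh=1.040241; start (x,ẋ)=(0.330145, 1.322887) → end (x,ẋ)=(0.894318, 2.762136)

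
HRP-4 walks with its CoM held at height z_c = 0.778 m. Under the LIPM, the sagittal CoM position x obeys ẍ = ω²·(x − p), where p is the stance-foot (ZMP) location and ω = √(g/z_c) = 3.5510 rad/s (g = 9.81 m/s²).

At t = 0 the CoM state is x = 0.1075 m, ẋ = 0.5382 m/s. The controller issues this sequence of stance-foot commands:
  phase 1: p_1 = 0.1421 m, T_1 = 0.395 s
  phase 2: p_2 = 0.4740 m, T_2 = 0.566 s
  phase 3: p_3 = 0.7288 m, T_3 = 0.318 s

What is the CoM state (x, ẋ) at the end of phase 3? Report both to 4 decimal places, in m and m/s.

phase 1: p=0.1421, T=0.395, ωT=1.402645, cosh=2.155943, sinh=1.909997; start (x,ẋ)=(0.107500, 0.538200) → end (x,ẋ)=(0.356989, 0.925657)
phase 2: p=0.4740, T=0.566, ωT=2.009866, cosh=3.798162, sinh=3.664155; start (x,ẋ)=(0.356989, 0.925657) → end (x,ẋ)=(0.984728, 1.993320)
phase 3: p=0.7288, T=0.318, ωT=1.129218, cosh=1.708261, sinh=1.384975; start (x,ẋ)=(0.984728, 1.993320) → end (x,ẋ)=(1.943435, 4.663779)

x = 1.9434, ẋ = 4.6638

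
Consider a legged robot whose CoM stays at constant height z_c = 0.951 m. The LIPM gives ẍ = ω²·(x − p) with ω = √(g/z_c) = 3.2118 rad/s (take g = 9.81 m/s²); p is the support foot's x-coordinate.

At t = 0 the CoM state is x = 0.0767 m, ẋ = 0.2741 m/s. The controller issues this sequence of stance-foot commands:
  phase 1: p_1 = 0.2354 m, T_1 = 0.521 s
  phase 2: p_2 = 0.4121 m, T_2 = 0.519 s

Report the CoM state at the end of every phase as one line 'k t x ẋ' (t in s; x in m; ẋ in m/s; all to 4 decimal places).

phase 1: p=0.2354, T=0.521, ωT=1.673348, cosh=2.758800, sinh=2.571182; start (x,ẋ)=(0.076700, 0.274100) → end (x,ẋ)=(0.017007, -0.554377)
phase 2: p=0.4121, T=0.519, ωT=1.666924, cosh=2.742340, sinh=2.553513; start (x,ẋ)=(0.017007, -0.554377) → end (x,ẋ)=(-1.112132, -4.760595)

1 0.5210 0.0170 -0.5544
2 1.0400 -1.1121 -4.7606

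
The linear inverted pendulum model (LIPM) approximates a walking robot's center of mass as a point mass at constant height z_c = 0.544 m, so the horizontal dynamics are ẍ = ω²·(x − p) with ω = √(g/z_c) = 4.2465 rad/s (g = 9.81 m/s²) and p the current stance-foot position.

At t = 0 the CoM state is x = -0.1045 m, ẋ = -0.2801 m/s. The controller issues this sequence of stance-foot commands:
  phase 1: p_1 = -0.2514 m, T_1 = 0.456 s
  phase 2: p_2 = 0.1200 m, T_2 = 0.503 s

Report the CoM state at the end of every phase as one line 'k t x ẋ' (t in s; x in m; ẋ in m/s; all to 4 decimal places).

phase 1: p=-0.2514, T=0.456, ωT=1.936404, cosh=3.538997, sinh=3.394775; start (x,ẋ)=(-0.104500, -0.280100) → end (x,ẋ)=(0.044559, 1.126425)
phase 2: p=0.1200, T=0.503, ωT=2.135989, cosh=4.291773, sinh=4.173646; start (x,ẋ)=(0.044559, 1.126425) → end (x,ẋ)=(0.903322, 3.497282)

1 0.4560 0.0446 1.1264
2 0.9590 0.9033 3.4973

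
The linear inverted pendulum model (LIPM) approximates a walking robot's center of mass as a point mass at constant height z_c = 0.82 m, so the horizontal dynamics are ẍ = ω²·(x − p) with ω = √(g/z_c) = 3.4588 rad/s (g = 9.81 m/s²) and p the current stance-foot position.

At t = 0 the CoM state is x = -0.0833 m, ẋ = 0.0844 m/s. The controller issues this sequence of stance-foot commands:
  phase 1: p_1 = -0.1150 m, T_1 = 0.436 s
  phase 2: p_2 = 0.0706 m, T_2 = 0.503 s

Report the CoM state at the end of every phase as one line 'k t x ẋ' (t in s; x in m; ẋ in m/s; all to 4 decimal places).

phase 1: p=-0.1150, T=0.436, ωT=1.508037, cosh=2.369598, sinh=2.148254; start (x,ẋ)=(-0.083300, 0.084400) → end (x,ẋ)=(0.012537, 0.435537)
phase 2: p=0.0706, T=0.503, ωT=1.739776, cosh=2.935815, sinh=2.760255; start (x,ẋ)=(0.012537, 0.435537) → end (x,ẋ)=(0.247713, 0.724319)

1 0.4360 0.0125 0.4355
2 0.9390 0.2477 0.7243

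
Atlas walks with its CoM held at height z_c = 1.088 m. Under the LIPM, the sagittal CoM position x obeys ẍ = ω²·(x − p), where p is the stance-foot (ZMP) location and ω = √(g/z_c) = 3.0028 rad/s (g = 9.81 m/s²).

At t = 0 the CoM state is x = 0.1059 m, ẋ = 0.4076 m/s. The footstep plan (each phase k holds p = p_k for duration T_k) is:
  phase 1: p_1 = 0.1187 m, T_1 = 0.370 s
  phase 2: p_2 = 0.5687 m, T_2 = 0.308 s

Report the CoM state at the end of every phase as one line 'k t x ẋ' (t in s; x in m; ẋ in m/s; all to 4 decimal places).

phase 1: p=0.1187, T=0.370, ωT=1.111036, cosh=1.683361, sinh=1.354143; start (x,ẋ)=(0.105900, 0.407600) → end (x,ẋ)=(0.280964, 0.634090)
phase 2: p=0.5687, T=0.308, ωT=0.924862, cosh=1.459054, sinh=1.062468; start (x,ẋ)=(0.280964, 0.634090) → end (x,ẋ)=(0.373236, 0.007186)

1 0.3700 0.2810 0.6341
2 0.6780 0.3732 0.0072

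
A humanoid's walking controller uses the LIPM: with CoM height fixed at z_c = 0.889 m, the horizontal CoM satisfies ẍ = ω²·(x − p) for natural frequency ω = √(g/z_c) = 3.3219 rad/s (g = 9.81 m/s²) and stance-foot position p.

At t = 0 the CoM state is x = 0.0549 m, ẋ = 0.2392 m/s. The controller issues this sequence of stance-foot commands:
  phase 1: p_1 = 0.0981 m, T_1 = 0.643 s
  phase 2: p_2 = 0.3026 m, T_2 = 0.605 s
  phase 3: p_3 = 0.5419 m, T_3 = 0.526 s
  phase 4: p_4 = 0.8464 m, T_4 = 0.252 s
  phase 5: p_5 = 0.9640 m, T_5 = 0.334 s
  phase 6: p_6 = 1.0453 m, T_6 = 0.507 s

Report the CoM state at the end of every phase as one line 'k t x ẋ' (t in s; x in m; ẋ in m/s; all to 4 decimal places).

1 0.6430 0.2132 0.4276
2 1.2480 0.4348 0.5364
3 1.7740 0.6746 0.5962
4 2.0260 0.7792 0.2820
5 2.3600 0.7681 -0.3555
6 2.8670 -0.0057 -3.3864

phase 1: p=0.0981, T=0.643, ωT=2.135982, cosh=4.291741, sinh=4.173612; start (x,ẋ)=(0.054900, 0.239200) → end (x,ẋ)=(0.213226, 0.427646)
phase 2: p=0.3026, T=0.605, ωT=2.009749, cosh=3.797735, sinh=3.663713; start (x,ẋ)=(0.213226, 0.427646) → end (x,ẋ)=(0.434830, 0.536360)
phase 3: p=0.5419, T=0.526, ωT=1.747319, cosh=2.956719, sinh=2.782479; start (x,ẋ)=(0.434830, 0.536360) → end (x,ẋ)=(0.674589, 0.596209)
phase 4: p=0.8464, T=0.252, ωT=0.837119, cosh=1.371329, sinh=0.938373; start (x,ẋ)=(0.674589, 0.596209) → end (x,ẋ)=(0.779208, 0.282033)
phase 5: p=0.9640, T=0.334, ωT=1.109515, cosh=1.681302, sinh=1.351583; start (x,ẋ)=(0.779208, 0.282033) → end (x,ẋ)=(0.768060, -0.355499)
phase 6: p=1.0453, T=0.507, ωT=1.684203, cosh=2.786874, sinh=2.601282; start (x,ẋ)=(0.768060, -0.355499) → end (x,ẋ)=(-0.005713, -3.386414)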